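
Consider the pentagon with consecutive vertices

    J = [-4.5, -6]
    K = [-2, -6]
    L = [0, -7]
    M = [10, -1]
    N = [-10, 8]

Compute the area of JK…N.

132.5

Σ = (15) + (14) + (70) + (70) + (96) = 265
Area = |Σ|/2 = 132.5.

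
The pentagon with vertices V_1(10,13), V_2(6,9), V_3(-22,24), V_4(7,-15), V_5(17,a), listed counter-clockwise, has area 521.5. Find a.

-17

Write out the shoelace sum; only the two edges meeting at V_5 involve a:
2·Area = [(7·a − 17·(-15)) + (17·13 − 10·a)] + 516
       = -3·a + 992 = 1043
⇒ a = -17.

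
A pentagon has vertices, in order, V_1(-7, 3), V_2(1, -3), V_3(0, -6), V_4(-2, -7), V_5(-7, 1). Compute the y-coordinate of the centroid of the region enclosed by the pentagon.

Apply the shoelace (surveyor's) formula. First the cross-terms c_i = x_i·y_{i+1} − x_{i+1}·y_i:
  18, -6, -12, -51, -14  ⇒  2A = -65, A = -32.5.
Then Σ (y_i + y_{i+1})·c_i = 460, so ȳ = 460 / (6·(-32.5)) = -92/39.

-92/39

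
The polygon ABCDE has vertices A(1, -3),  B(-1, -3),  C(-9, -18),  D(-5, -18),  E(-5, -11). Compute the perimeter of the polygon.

40

|AB| = √((-2)² + (0)²) = √4 = 2
|BC| = √((-8)² + (-15)²) = √289 = 17
|CD| = √((4)² + (0)²) = √16 = 4
|DE| = √((0)² + (7)²) = √49 = 7
|EA| = √((6)² + (8)²) = √100 = 10
Perimeter = 2 + 17 + 4 + 7 + 10 = 40.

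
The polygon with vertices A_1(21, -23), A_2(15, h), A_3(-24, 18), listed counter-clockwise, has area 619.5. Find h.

The doubled signed area Σ (x_i y_{i+1} − x_{i+1} y_i) is linear in h.
With h=0 it equals 789; the coefficient of h is 45 (from the two edges through A_2).
So 45·h + 789 = 2·619.5 = 1239 ⇒ h = 10.

10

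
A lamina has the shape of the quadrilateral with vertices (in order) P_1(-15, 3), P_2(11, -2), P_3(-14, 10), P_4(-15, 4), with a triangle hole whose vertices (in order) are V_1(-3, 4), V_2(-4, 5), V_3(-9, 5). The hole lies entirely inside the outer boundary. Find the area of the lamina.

Outer boundary:
Apply Gauss's area formula: 2A = Σ (x_i·y_{i+1} − x_{i+1}·y_i), indices taken mod 4.
P_1→P_2: (-15)(-2) − (11)(3) = -3
P_2→P_3: (11)(10) − (-14)(-2) = 82
P_3→P_4: (-14)(4) − (-15)(10) = 94
P_4→P_1: (-15)(3) − (-15)(4) = 15
Σ = 188
Area = |Σ|/2 = 94.
Hole:
Σ = (1) + (25) + (-21) = 5
Area = |Σ|/2 = 2.5.
Net area = 94 − 2.5 = 91.5.

91.5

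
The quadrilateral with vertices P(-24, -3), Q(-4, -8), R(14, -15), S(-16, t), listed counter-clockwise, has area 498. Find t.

Write out the shoelace sum; only the two edges meeting at S involve t:
2·Area = [(14·t − (-16)·(-15)) + ((-16)·(-3) − (-24)·t)] + 352
       = 38·t + 160 = 996
⇒ t = 22.

22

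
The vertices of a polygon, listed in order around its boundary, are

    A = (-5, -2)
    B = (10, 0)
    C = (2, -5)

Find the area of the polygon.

Apply the shoelace formula: 2A = Σ (x_i·y_{i+1} − x_{i+1}·y_i), indices taken mod 3.
Σ = (20) + (-50) + (-29) = -59
Area = |Σ|/2 = 29.5.

29.5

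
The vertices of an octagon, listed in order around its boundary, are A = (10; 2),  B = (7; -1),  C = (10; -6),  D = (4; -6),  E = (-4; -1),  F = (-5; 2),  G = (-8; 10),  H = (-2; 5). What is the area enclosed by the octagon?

Apply the surveyor's formula: 2A = Σ (x_i·y_{i+1} − x_{i+1}·y_i), indices taken mod 8.
Σ = (-24) + (-32) + (-36) + (-28) + (-13) + (-34) + (-20) + (-54) = -241
Area = |Σ|/2 = 120.5.

120.5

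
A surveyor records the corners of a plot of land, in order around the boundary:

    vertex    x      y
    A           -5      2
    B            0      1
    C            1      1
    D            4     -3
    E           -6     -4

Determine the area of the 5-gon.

39.5

Σ = (-5) + (-1) + (-7) + (-34) + (-32) = -79
Area = |Σ|/2 = 39.5.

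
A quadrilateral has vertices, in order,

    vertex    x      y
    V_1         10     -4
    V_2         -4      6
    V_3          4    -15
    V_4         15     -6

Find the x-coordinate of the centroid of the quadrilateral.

Apply Gauss's area formula. First the cross-terms c_i = x_i·y_{i+1} − x_{i+1}·y_i:
  44, 36, 201, 0  ⇒  2A = 281, A = 140.5.
Then Σ (x_i + x_{i+1})·c_i = 4083, so x̄ = 4083 / (6·140.5) = 1361/281.

1361/281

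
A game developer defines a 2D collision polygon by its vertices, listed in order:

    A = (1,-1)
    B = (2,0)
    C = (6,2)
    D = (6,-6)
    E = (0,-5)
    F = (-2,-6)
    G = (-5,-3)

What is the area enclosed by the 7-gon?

Apply the shoelace formula: 2A = Σ (x_i·y_{i+1} − x_{i+1}·y_i), indices taken mod 7.
Σ = (2) + (4) + (-48) + (-30) + (-10) + (-24) + (8) = -98
Area = |Σ|/2 = 49.

49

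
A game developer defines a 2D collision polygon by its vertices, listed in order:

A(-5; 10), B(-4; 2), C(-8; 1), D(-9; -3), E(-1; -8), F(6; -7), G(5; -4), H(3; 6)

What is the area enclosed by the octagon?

156

Cross-terms: 30, 12, 33, 69, 55, 11, 42, 60  ⇒  Σ = 312
Area = |Σ|/2 = 156.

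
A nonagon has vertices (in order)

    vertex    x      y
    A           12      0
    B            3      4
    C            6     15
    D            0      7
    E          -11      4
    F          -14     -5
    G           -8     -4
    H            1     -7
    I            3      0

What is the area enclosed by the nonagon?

Σ = (48) + (21) + (42) + (77) + (111) + (16) + (60) + (21) + (0) = 396
Area = |Σ|/2 = 198.

198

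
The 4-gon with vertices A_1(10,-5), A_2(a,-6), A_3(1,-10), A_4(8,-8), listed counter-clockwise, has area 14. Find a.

Write out the shoelace sum; only the two edges meeting at A_2 involve a:
2·Area = [(10·(-6) − a·(-5)) + (a·(-10) − 1·(-6))] + 112
       = -5·a + 58 = 28
⇒ a = 6.

6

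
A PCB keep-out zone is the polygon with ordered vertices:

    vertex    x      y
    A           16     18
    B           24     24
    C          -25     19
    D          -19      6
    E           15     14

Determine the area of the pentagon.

454.5

Apply the shoelace formula: 2A = Σ (x_i·y_{i+1} − x_{i+1}·y_i), indices taken mod 5.
Σ = (-48) + (1056) + (211) + (-356) + (46) = 909
Area = |Σ|/2 = 454.5.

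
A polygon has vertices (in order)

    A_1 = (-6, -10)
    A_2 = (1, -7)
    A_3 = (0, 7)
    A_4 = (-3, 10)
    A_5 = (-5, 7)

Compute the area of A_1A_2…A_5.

100.5

Apply the surveyor's formula: 2A = Σ (x_i·y_{i+1} − x_{i+1}·y_i), indices taken mod 5.
Cross-terms: 52, 7, 21, 29, 92  ⇒  Σ = 201
Area = |Σ|/2 = 100.5.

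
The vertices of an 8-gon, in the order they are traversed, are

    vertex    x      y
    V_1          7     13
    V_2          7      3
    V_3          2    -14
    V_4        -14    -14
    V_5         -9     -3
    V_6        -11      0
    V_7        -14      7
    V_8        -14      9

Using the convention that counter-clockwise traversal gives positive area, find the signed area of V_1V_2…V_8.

Apply the shoelace (surveyor's) formula: 2A = Σ (x_i·y_{i+1} − x_{i+1}·y_i), indices taken mod 8.
Σ = (-70) + (-104) + (-224) + (-84) + (-33) + (-77) + (-28) + (-245) = -865
Signed area = Σ/2 = -432.5 (negative ⇒ clockwise traversal).

-432.5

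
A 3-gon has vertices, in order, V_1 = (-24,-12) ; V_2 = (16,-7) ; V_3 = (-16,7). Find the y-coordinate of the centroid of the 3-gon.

-4

Apply the shoelace (surveyor's) formula. First the cross-terms c_i = x_i·y_{i+1} − x_{i+1}·y_i:
  360, 0, 360  ⇒  2A = 720, A = 360.
Then Σ (y_i + y_{i+1})·c_i = -8640, so ȳ = -8640 / (6·360) = -4.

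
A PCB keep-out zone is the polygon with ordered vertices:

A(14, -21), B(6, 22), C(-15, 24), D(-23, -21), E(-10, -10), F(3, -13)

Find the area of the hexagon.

1037

A→B: (14)(22) − (6)(-21) = 434
B→C: (6)(24) − (-15)(22) = 474
C→D: (-15)(-21) − (-23)(24) = 867
D→E: (-23)(-10) − (-10)(-21) = 20
E→F: (-10)(-13) − (3)(-10) = 160
F→A: (3)(-21) − (14)(-13) = 119
Σ = 2074
Area = |Σ|/2 = 1037.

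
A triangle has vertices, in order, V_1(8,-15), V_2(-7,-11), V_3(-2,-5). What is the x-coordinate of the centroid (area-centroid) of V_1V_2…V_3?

-1/3

Apply the surveyor's formula. First the cross-terms c_i = x_i·y_{i+1} − x_{i+1}·y_i:
  -193, 13, 70  ⇒  2A = -110, A = -55.
Then Σ (x_i + x_{i+1})·c_i = 110, so x̄ = 110 / (6·(-55)) = -1/3.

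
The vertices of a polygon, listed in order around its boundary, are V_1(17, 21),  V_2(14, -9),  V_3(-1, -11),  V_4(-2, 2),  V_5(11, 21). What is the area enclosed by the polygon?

V_1→V_2: (17)(-9) − (14)(21) = -447
V_2→V_3: (14)(-11) − (-1)(-9) = -163
V_3→V_4: (-1)(2) − (-2)(-11) = -24
V_4→V_5: (-2)(21) − (11)(2) = -64
V_5→V_1: (11)(21) − (17)(21) = -126
Σ = -824
Area = |Σ|/2 = 412.

412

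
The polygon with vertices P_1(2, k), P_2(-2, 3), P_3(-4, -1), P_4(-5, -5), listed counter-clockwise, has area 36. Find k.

-9

The doubled signed area Σ (x_i y_{i+1} − x_{i+1} y_i) is linear in k.
With k=0 it equals 45; the coefficient of k is -3 (from the two edges through P_1).
So -3·k + 45 = 2·36 = 72 ⇒ k = -9.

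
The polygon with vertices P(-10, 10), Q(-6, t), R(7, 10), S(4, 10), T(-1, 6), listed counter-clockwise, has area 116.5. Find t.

Write out the shoelace sum; only the two edges meeting at Q involve t:
2·Area = [((-10)·t − (-6)·10) + ((-6)·10 − 7·t)] + 114
       = -17·t + 114 = 233
⇒ t = -7.

-7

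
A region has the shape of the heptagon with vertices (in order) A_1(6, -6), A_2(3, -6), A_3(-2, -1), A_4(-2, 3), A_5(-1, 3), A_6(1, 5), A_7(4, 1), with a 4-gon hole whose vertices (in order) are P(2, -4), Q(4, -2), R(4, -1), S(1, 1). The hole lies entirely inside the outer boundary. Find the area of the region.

43

Outer boundary:
Apply the shoelace formula: 2A = Σ (x_i·y_{i+1} − x_{i+1}·y_i), indices taken mod 7.
Cross-terms: -18, -15, -8, -3, -8, -19, -30  ⇒  Σ = -101
Area = |Σ|/2 = 50.5.
Hole:
Apply the shoelace formula: 2A = Σ (x_i·y_{i+1} − x_{i+1}·y_i), indices taken mod 4.
Σ = (12) + (4) + (5) + (-6) = 15
Area = |Σ|/2 = 7.5.
Net area = 50.5 − 7.5 = 43.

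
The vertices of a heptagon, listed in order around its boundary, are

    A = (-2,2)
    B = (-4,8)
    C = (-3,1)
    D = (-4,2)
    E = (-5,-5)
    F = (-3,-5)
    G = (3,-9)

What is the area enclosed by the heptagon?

Apply the surveyor's formula: 2A = Σ (x_i·y_{i+1} − x_{i+1}·y_i), indices taken mod 7.
A→B: (-2)(8) − (-4)(2) = -8
B→C: (-4)(1) − (-3)(8) = 20
C→D: (-3)(2) − (-4)(1) = -2
D→E: (-4)(-5) − (-5)(2) = 30
E→F: (-5)(-5) − (-3)(-5) = 10
F→G: (-3)(-9) − (3)(-5) = 42
G→A: (3)(2) − (-2)(-9) = -12
Σ = 80
Area = |Σ|/2 = 40.

40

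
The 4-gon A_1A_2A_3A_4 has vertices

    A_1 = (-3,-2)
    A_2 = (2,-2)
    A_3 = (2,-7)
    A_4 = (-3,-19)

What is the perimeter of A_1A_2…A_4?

40

|A_1A_2| = √((5)² + (0)²) = √25 = 5
|A_2A_3| = √((0)² + (-5)²) = √25 = 5
|A_3A_4| = √((-5)² + (-12)²) = √169 = 13
|A_4A_1| = √((0)² + (17)²) = √289 = 17
Perimeter = 5 + 5 + 13 + 17 = 40.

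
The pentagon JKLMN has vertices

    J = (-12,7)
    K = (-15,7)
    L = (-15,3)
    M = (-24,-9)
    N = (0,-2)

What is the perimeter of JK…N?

62

|JK| = √((-3)² + (0)²) = √9 = 3
|KL| = √((0)² + (-4)²) = √16 = 4
|LM| = √((-9)² + (-12)²) = √225 = 15
|MN| = √((24)² + (7)²) = √625 = 25
|NJ| = √((-12)² + (9)²) = √225 = 15
Perimeter = 3 + 4 + 15 + 25 + 15 = 62.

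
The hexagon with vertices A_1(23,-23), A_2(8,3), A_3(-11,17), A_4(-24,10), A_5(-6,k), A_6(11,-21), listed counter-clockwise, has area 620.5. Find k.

-3

The doubled signed area Σ (x_i y_{i+1} − x_{i+1} y_i) is linear in k.
With k=0 it equals 1136; the coefficient of k is -35 (from the two edges through A_5).
So -35·k + 1136 = 2·620.5 = 1241 ⇒ k = -3.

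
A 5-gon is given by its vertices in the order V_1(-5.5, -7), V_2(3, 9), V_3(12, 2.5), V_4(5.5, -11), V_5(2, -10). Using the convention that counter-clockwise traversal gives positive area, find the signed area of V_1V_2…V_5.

-188.375

Cross-terms: -28.5, -100.5, -145.75, -33, -69  ⇒  Σ = -376.75
Signed area = Σ/2 = -188.375 (negative ⇒ clockwise traversal).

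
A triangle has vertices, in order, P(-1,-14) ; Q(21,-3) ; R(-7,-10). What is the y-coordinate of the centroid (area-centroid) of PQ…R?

Apply Gauss's area formula. First the cross-terms c_i = x_i·y_{i+1} − x_{i+1}·y_i:
  297, -231, 88  ⇒  2A = 154, A = 77.
Then Σ (y_i + y_{i+1})·c_i = -4158, so ȳ = -4158 / (6·77) = -9.

-9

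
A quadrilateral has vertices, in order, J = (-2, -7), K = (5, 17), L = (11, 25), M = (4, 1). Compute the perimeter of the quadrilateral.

70

|JK| = √((7)² + (24)²) = √625 = 25
|KL| = √((6)² + (8)²) = √100 = 10
|LM| = √((-7)² + (-24)²) = √625 = 25
|MJ| = √((-6)² + (-8)²) = √100 = 10
Perimeter = 25 + 10 + 25 + 10 = 70.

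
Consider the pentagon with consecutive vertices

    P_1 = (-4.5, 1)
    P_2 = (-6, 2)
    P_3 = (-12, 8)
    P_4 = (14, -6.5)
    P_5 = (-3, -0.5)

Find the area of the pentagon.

Apply the shoelace (surveyor's) formula: 2A = Σ (x_i·y_{i+1} − x_{i+1}·y_i), indices taken mod 5.
Cross-terms: -3, -24, -34, -26.5, -5.25  ⇒  Σ = -92.75
Area = |Σ|/2 = 46.375.

46.375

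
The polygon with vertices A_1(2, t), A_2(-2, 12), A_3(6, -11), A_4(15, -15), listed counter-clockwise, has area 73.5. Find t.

4

The doubled signed area Σ (x_i y_{i+1} − x_{i+1} y_i) is linear in t.
With t=0 it equals 79; the coefficient of t is 17 (from the two edges through A_1).
So 17·t + 79 = 2·73.5 = 147 ⇒ t = 4.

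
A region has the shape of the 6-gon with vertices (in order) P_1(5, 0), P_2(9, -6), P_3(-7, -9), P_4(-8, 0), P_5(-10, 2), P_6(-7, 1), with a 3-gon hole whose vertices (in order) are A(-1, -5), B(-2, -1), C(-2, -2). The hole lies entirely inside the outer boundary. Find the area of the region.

Outer boundary:
Apply the shoelace (surveyor's) formula: 2A = Σ (x_i·y_{i+1} − x_{i+1}·y_i), indices taken mod 6.
P_1→P_2: (5)(-6) − (9)(0) = -30
P_2→P_3: (9)(-9) − (-7)(-6) = -123
P_3→P_4: (-7)(0) − (-8)(-9) = -72
P_4→P_5: (-8)(2) − (-10)(0) = -16
P_5→P_6: (-10)(1) − (-7)(2) = 4
P_6→P_1: (-7)(0) − (5)(1) = -5
Σ = -242
Area = |Σ|/2 = 121.
Hole:
Apply the shoelace formula: 2A = Σ (x_i·y_{i+1} − x_{i+1}·y_i), indices taken mod 3.
Σ = (-9) + (2) + (8) = 1
Area = |Σ|/2 = 0.5.
Net area = 121 − 0.5 = 120.5.

120.5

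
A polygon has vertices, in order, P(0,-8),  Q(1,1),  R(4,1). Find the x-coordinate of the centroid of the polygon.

5/3

Apply the shoelace formula. First the cross-terms c_i = x_i·y_{i+1} − x_{i+1}·y_i:
  8, -3, -32  ⇒  2A = -27, A = -13.5.
Then Σ (x_i + x_{i+1})·c_i = -135, so x̄ = -135 / (6·(-13.5)) = 5/3.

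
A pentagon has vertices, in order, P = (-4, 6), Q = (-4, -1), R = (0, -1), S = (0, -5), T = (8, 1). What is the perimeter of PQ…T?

|PQ| = √((0)² + (-7)²) = √49 = 7
|QR| = √((4)² + (0)²) = √16 = 4
|RS| = √((0)² + (-4)²) = √16 = 4
|ST| = √((8)² + (6)²) = √100 = 10
|TP| = √((-12)² + (5)²) = √169 = 13
Perimeter = 7 + 4 + 4 + 10 + 13 = 38.

38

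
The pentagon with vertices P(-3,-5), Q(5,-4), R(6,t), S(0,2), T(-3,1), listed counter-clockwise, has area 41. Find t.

-3

Write out the shoelace sum; only the two edges meeting at R involve t:
2·Area = [(5·t − 6·(-4)) + (6·2 − 0·t)] + 61
       = 5·t + 97 = 82
⇒ t = -3.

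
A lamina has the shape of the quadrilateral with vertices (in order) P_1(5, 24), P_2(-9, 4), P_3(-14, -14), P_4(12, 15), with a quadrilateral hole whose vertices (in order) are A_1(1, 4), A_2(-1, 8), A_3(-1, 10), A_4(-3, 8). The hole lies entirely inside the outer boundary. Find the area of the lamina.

Outer boundary:
Apply the shoelace (surveyor's) formula: 2A = Σ (x_i·y_{i+1} − x_{i+1}·y_i), indices taken mod 4.
Σ = (236) + (182) + (-42) + (213) = 589
Area = |Σ|/2 = 294.5.
Hole:
Apply the surveyor's formula: 2A = Σ (x_i·y_{i+1} − x_{i+1}·y_i), indices taken mod 4.
A_1→A_2: (1)(8) − (-1)(4) = 12
A_2→A_3: (-1)(10) − (-1)(8) = -2
A_3→A_4: (-1)(8) − (-3)(10) = 22
A_4→A_1: (-3)(4) − (1)(8) = -20
Σ = 12
Area = |Σ|/2 = 6.
Net area = 294.5 − 6 = 288.5.

288.5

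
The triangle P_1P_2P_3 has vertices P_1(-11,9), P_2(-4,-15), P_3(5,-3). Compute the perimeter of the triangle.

60

|P_1P_2| = √((7)² + (-24)²) = √625 = 25
|P_2P_3| = √((9)² + (12)²) = √225 = 15
|P_3P_1| = √((-16)² + (12)²) = √400 = 20
Perimeter = 25 + 15 + 20 = 60.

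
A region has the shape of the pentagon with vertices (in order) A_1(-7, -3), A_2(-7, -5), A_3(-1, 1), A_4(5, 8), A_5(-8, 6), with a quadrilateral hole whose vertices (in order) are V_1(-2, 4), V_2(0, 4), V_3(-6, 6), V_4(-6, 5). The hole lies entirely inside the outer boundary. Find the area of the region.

Outer boundary:
Apply the shoelace formula: 2A = Σ (x_i·y_{i+1} − x_{i+1}·y_i), indices taken mod 5.
Σ = (14) + (-12) + (-13) + (94) + (66) = 149
Area = |Σ|/2 = 74.5.
Hole:
Apply the surveyor's formula: 2A = Σ (x_i·y_{i+1} − x_{i+1}·y_i), indices taken mod 4.
Cross-terms: -8, 24, 6, -14  ⇒  Σ = 8
Area = |Σ|/2 = 4.
Net area = 74.5 − 4 = 70.5.

70.5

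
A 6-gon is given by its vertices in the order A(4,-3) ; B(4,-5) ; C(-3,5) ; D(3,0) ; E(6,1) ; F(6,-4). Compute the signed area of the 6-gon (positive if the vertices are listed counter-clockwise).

Apply Gauss's area formula: 2A = Σ (x_i·y_{i+1} − x_{i+1}·y_i), indices taken mod 6.
A→B: (4)(-5) − (4)(-3) = -8
B→C: (4)(5) − (-3)(-5) = 5
C→D: (-3)(0) − (3)(5) = -15
D→E: (3)(1) − (6)(0) = 3
E→F: (6)(-4) − (6)(1) = -30
F→A: (6)(-3) − (4)(-4) = -2
Σ = -47
Signed area = Σ/2 = -23.5 (negative ⇒ clockwise traversal).

-23.5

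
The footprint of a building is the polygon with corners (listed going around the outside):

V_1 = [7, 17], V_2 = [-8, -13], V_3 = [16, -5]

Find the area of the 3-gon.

Cross-terms: 45, 248, 307  ⇒  Σ = 600
Area = |Σ|/2 = 300.

300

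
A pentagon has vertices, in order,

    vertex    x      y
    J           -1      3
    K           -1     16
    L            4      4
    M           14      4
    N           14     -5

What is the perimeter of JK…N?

62

|JK| = √((0)² + (13)²) = √169 = 13
|KL| = √((5)² + (-12)²) = √169 = 13
|LM| = √((10)² + (0)²) = √100 = 10
|MN| = √((0)² + (-9)²) = √81 = 9
|NJ| = √((-15)² + (8)²) = √289 = 17
Perimeter = 13 + 13 + 10 + 9 + 17 = 62.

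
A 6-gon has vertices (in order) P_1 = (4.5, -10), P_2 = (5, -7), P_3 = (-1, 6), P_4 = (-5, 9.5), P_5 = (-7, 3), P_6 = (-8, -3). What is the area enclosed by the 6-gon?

Apply Gauss's area formula: 2A = Σ (x_i·y_{i+1} − x_{i+1}·y_i), indices taken mod 6.
Σ = (18.5) + (23) + (20.5) + (51.5) + (45) + (93.5) = 252
Area = |Σ|/2 = 126.

126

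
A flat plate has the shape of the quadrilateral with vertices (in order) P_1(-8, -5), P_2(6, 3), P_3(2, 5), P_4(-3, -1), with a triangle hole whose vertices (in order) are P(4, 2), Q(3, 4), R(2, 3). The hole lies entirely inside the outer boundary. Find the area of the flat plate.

23.5

Outer boundary:
Cross-terms: 6, 24, 13, 7  ⇒  Σ = 50
Area = |Σ|/2 = 25.
Hole:
Apply the surveyor's formula: 2A = Σ (x_i·y_{i+1} − x_{i+1}·y_i), indices taken mod 3.
P→Q: (4)(4) − (3)(2) = 10
Q→R: (3)(3) − (2)(4) = 1
R→P: (2)(2) − (4)(3) = -8
Σ = 3
Area = |Σ|/2 = 1.5.
Net area = 25 − 1.5 = 23.5.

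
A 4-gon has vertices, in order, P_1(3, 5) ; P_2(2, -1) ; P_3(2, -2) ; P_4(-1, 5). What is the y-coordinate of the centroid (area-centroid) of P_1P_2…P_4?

74/27

Apply Gauss's area formula. First the cross-terms c_i = x_i·y_{i+1} − x_{i+1}·y_i:
  -13, -2, 8, -20  ⇒  2A = -27, A = -13.5.
Then Σ (y_i + y_{i+1})·c_i = -222, so ȳ = -222 / (6·(-13.5)) = 74/27.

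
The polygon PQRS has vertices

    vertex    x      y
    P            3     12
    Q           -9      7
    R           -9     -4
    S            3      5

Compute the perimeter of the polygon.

46

|PQ| = √((-12)² + (-5)²) = √169 = 13
|QR| = √((0)² + (-11)²) = √121 = 11
|RS| = √((12)² + (9)²) = √225 = 15
|SP| = √((0)² + (7)²) = √49 = 7
Perimeter = 13 + 11 + 15 + 7 = 46.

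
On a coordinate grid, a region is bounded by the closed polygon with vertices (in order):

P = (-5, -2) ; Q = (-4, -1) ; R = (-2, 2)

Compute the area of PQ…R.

Cross-terms: -3, -10, 14  ⇒  Σ = 1
Area = |Σ|/2 = 0.5.

0.5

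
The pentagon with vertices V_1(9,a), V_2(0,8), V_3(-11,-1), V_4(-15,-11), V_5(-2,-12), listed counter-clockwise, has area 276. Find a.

The doubled signed area Σ (x_i y_{i+1} − x_{i+1} y_i) is linear in a.
With a=0 it equals 532; the coefficient of a is -2 (from the two edges through V_1).
So -2·a + 532 = 2·276 = 552 ⇒ a = -10.

-10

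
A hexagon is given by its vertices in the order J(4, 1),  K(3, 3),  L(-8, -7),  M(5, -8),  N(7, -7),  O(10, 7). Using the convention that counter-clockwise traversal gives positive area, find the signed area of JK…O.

J→K: (4)(3) − (3)(1) = 9
K→L: (3)(-7) − (-8)(3) = 3
L→M: (-8)(-8) − (5)(-7) = 99
M→N: (5)(-7) − (7)(-8) = 21
N→O: (7)(7) − (10)(-7) = 119
O→J: (10)(1) − (4)(7) = -18
Σ = 233
Signed area = Σ/2 = 116.5 (positive ⇒ counter-clockwise traversal).

116.5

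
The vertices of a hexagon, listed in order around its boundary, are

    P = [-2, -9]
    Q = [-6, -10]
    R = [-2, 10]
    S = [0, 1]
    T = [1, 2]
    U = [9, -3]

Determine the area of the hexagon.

112.5

Apply the shoelace (surveyor's) formula: 2A = Σ (x_i·y_{i+1} − x_{i+1}·y_i), indices taken mod 6.
Σ = (-34) + (-80) + (-2) + (-1) + (-21) + (-87) = -225
Area = |Σ|/2 = 112.5.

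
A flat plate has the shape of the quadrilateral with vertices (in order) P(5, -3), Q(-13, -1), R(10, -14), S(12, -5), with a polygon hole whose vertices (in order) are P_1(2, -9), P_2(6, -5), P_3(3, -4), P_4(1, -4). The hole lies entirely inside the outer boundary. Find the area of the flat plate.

114.5

Outer boundary:
Apply the surveyor's formula: 2A = Σ (x_i·y_{i+1} − x_{i+1}·y_i), indices taken mod 4.
P→Q: (5)(-1) − (-13)(-3) = -44
Q→R: (-13)(-14) − (10)(-1) = 192
R→S: (10)(-5) − (12)(-14) = 118
S→P: (12)(-3) − (5)(-5) = -11
Σ = 255
Area = |Σ|/2 = 127.5.
Hole:
Cross-terms: 44, -9, -8, -1  ⇒  Σ = 26
Area = |Σ|/2 = 13.
Net area = 127.5 − 13 = 114.5.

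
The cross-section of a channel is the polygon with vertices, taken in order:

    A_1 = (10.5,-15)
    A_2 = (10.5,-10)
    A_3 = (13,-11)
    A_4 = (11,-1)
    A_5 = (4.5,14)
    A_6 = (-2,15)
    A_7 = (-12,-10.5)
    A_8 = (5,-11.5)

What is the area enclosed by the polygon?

433.125

Σ = (52.5) + (14.5) + (108) + (158.5) + (95.5) + (201) + (190.5) + (45.75) = 866.25
Area = |Σ|/2 = 433.125.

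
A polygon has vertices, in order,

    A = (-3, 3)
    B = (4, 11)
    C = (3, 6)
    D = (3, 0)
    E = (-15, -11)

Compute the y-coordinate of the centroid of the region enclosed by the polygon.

-32/183

Apply Gauss's area formula. First the cross-terms c_i = x_i·y_{i+1} − x_{i+1}·y_i:
  -45, -9, -18, -33, -78  ⇒  2A = -183, A = -91.5.
Then Σ (y_i + y_{i+1})·c_i = 96, so ȳ = 96 / (6·(-91.5)) = -32/183.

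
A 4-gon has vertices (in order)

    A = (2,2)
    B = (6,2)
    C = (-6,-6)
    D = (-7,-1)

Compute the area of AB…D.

40

Apply the surveyor's formula: 2A = Σ (x_i·y_{i+1} − x_{i+1}·y_i), indices taken mod 4.
A→B: (2)(2) − (6)(2) = -8
B→C: (6)(-6) − (-6)(2) = -24
C→D: (-6)(-1) − (-7)(-6) = -36
D→A: (-7)(2) − (2)(-1) = -12
Σ = -80
Area = |Σ|/2 = 40.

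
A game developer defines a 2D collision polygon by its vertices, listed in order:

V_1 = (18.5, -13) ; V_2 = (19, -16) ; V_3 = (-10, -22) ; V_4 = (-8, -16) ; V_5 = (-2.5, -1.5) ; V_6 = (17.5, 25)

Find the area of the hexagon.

698.625

Apply the shoelace (surveyor's) formula: 2A = Σ (x_i·y_{i+1} − x_{i+1}·y_i), indices taken mod 6.
Σ = (-49) + (-578) + (-16) + (-28) + (-36.25) + (-690) = -1397.25
Area = |Σ|/2 = 698.625.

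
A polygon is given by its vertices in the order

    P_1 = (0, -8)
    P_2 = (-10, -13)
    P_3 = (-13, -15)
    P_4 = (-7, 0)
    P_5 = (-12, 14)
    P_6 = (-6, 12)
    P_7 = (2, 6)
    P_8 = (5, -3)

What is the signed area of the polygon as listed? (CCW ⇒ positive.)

-249

Apply the shoelace (surveyor's) formula: 2A = Σ (x_i·y_{i+1} − x_{i+1}·y_i), indices taken mod 8.
Cross-terms: -80, -19, -105, -98, -60, -60, -36, -40  ⇒  Σ = -498
Signed area = Σ/2 = -249 (negative ⇒ clockwise traversal).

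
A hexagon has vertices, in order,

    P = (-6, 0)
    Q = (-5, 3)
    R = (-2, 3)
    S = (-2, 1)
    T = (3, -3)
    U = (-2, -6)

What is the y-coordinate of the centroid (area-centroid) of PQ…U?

Apply the surveyor's formula. First the cross-terms c_i = x_i·y_{i+1} − x_{i+1}·y_i:
  -18, -9, 4, 3, -24, -36  ⇒  2A = -80, A = -40.
Then Σ (y_i + y_{i+1})·c_i = 334, so ȳ = 334 / (6·(-40)) = -167/120.

-167/120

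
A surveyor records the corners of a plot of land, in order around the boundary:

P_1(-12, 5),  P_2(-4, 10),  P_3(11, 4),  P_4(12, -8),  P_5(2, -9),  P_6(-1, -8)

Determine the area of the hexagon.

Cross-terms: -100, -126, -136, -92, -25, -101  ⇒  Σ = -580
Area = |Σ|/2 = 290.

290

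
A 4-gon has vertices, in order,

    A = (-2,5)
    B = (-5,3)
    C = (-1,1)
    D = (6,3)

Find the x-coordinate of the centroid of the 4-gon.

-1/6

Apply the shoelace formula. First the cross-terms c_i = x_i·y_{i+1} − x_{i+1}·y_i:
  19, -2, -9, 36  ⇒  2A = 44, A = 22.
Then Σ (x_i + x_{i+1})·c_i = -22, so x̄ = -22 / (6·22) = -1/6.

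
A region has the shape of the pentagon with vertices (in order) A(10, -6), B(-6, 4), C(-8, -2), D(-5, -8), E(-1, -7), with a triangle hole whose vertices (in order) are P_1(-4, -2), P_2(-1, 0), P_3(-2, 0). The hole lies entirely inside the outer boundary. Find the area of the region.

101.5

Outer boundary:
Apply the shoelace (surveyor's) formula: 2A = Σ (x_i·y_{i+1} − x_{i+1}·y_i), indices taken mod 5.
Cross-terms: 4, 44, 54, 27, 76  ⇒  Σ = 205
Area = |Σ|/2 = 102.5.
Hole:
Apply the surveyor's formula: 2A = Σ (x_i·y_{i+1} − x_{i+1}·y_i), indices taken mod 3.
P_1→P_2: (-4)(0) − (-1)(-2) = -2
P_2→P_3: (-1)(0) − (-2)(0) = 0
P_3→P_1: (-2)(-2) − (-4)(0) = 4
Σ = 2
Area = |Σ|/2 = 1.
Net area = 102.5 − 1 = 101.5.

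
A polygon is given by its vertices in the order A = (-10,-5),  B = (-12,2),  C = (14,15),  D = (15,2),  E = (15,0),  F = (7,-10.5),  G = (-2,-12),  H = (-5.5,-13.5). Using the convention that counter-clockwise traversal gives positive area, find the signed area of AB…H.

-462

Apply the surveyor's formula: 2A = Σ (x_i·y_{i+1} − x_{i+1}·y_i), indices taken mod 8.
Σ = (-80) + (-208) + (-197) + (-30) + (-157.5) + (-105) + (-39) + (-107.5) = -924
Signed area = Σ/2 = -462 (negative ⇒ clockwise traversal).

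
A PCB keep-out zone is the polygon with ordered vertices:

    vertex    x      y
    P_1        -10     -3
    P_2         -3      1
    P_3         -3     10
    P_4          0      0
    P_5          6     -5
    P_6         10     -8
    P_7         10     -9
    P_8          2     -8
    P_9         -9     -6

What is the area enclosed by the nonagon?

Apply the surveyor's formula: 2A = Σ (x_i·y_{i+1} − x_{i+1}·y_i), indices taken mod 9.
Σ = (-19) + (-27) + (0) + (0) + (2) + (-10) + (-62) + (-84) + (-33) = -233
Area = |Σ|/2 = 116.5.

116.5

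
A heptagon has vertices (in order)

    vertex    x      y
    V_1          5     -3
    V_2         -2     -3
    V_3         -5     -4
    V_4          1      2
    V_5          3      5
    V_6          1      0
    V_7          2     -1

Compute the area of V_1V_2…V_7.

Σ = (-21) + (-7) + (-6) + (-1) + (-5) + (-1) + (-1) = -42
Area = |Σ|/2 = 21.

21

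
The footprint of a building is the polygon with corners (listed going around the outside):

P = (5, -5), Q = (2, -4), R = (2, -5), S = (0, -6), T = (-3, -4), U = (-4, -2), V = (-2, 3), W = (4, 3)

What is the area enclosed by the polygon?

60.5

Σ = (-10) + (-2) + (-12) + (-18) + (-10) + (-16) + (-18) + (-35) = -121
Area = |Σ|/2 = 60.5.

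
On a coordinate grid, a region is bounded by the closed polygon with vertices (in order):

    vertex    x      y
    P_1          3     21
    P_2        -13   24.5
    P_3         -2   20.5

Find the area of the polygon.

Cross-terms: 346.5, -217.5, -103.5  ⇒  Σ = 25.5
Area = |Σ|/2 = 12.75.

12.75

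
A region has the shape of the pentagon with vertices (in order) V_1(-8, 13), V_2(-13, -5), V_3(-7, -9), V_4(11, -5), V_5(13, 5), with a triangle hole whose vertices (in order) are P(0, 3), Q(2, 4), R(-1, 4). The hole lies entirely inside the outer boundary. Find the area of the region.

Outer boundary:
Σ = (209) + (82) + (134) + (120) + (209) = 754
Area = |Σ|/2 = 377.
Hole:
Apply the shoelace (surveyor's) formula: 2A = Σ (x_i·y_{i+1} − x_{i+1}·y_i), indices taken mod 3.
Σ = (-6) + (12) + (-3) = 3
Area = |Σ|/2 = 1.5.
Net area = 377 − 1.5 = 375.5.

375.5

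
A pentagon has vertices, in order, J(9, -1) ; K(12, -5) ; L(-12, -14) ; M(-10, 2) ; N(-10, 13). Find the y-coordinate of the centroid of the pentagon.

-198/107

Apply the shoelace formula. First the cross-terms c_i = x_i·y_{i+1} − x_{i+1}·y_i:
  -33, -228, -164, -110, -107  ⇒  2A = -642, A = -321.
Then Σ (y_i + y_{i+1})·c_i = 3564, so ȳ = 3564 / (6·(-321)) = -198/107.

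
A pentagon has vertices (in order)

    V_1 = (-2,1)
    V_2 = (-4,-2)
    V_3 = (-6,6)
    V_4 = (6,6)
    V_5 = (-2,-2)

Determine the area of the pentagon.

53

Σ = (8) + (-36) + (-72) + (0) + (-6) = -106
Area = |Σ|/2 = 53.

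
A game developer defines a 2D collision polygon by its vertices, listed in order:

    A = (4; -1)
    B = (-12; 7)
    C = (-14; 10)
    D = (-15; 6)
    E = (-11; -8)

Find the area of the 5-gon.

144.5

Apply Gauss's area formula: 2A = Σ (x_i·y_{i+1} − x_{i+1}·y_i), indices taken mod 5.
Cross-terms: 16, -22, 66, 186, 43  ⇒  Σ = 289
Area = |Σ|/2 = 144.5.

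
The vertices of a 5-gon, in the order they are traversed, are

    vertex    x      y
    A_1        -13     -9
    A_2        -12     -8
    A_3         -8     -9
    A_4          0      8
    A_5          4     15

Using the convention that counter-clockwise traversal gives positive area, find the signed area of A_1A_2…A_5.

A_1→A_2: (-13)(-8) − (-12)(-9) = -4
A_2→A_3: (-12)(-9) − (-8)(-8) = 44
A_3→A_4: (-8)(8) − (0)(-9) = -64
A_4→A_5: (0)(15) − (4)(8) = -32
A_5→A_1: (4)(-9) − (-13)(15) = 159
Σ = 103
Signed area = Σ/2 = 51.5 (positive ⇒ counter-clockwise traversal).

51.5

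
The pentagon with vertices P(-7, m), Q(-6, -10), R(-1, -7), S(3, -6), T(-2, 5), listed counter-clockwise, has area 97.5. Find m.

Write out the shoelace sum; only the two edges meeting at P involve m:
2·Area = [((-2)·m − (-7)·5) + ((-7)·(-10) − (-6)·m)] + 62
       = 4·m + 167 = 195
⇒ m = 7.

7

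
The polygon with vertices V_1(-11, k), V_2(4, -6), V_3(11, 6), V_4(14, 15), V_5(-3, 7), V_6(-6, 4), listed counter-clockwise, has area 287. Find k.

The doubled signed area Σ (x_i y_{i+1} − x_{i+1} y_i) is linear in k.
With k=0 it equals 454; the coefficient of k is -10 (from the two edges through V_1).
So -10·k + 454 = 2·287 = 574 ⇒ k = -12.

-12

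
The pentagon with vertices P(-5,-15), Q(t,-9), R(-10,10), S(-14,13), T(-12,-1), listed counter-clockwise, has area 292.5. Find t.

11

The doubled signed area Σ (x_i y_{i+1} − x_{i+1} y_i) is linear in t.
With t=0 it equals 310; the coefficient of t is 25 (from the two edges through Q).
So 25·t + 310 = 2·292.5 = 585 ⇒ t = 11.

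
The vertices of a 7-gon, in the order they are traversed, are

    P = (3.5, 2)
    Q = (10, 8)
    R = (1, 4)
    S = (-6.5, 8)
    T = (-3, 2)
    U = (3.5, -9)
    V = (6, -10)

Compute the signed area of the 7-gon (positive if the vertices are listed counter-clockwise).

Apply the surveyor's formula: 2A = Σ (x_i·y_{i+1} − x_{i+1}·y_i), indices taken mod 7.
Cross-terms: 8, 32, 34, 11, 20, 19, 47  ⇒  Σ = 171
Signed area = Σ/2 = 85.5 (positive ⇒ counter-clockwise traversal).

85.5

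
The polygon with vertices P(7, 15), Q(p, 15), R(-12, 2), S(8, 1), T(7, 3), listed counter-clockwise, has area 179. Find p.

0

Write out the shoelace sum; only the two edges meeting at Q involve p:
2·Area = [(7·15 − p·15) + (p·2 − (-12)·15)] + 73
       = -13·p + 358 = 358
⇒ p = 0.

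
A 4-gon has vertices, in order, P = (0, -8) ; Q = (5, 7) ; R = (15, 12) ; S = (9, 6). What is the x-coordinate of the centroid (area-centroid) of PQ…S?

Apply the shoelace (surveyor's) formula. First the cross-terms c_i = x_i·y_{i+1} − x_{i+1}·y_i:
  40, -45, -18, -72  ⇒  2A = -95, A = -47.5.
Then Σ (x_i + x_{i+1})·c_i = -1780, so x̄ = -1780 / (6·(-47.5)) = 356/57.

356/57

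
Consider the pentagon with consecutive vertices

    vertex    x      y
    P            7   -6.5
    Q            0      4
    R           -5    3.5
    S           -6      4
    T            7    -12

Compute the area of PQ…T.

Apply the surveyor's formula: 2A = Σ (x_i·y_{i+1} − x_{i+1}·y_i), indices taken mod 5.
P→Q: (7)(4) − (0)(-6.5) = 28
Q→R: (0)(3.5) − (-5)(4) = 20
R→S: (-5)(4) − (-6)(3.5) = 1
S→T: (-6)(-12) − (7)(4) = 44
T→P: (7)(-6.5) − (7)(-12) = 38.5
Σ = 131.5
Area = |Σ|/2 = 65.75.

65.75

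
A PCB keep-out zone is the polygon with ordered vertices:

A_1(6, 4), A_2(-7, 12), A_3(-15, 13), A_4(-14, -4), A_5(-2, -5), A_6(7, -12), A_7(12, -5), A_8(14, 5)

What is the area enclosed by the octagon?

Apply the surveyor's formula: 2A = Σ (x_i·y_{i+1} − x_{i+1}·y_i), indices taken mod 8.
Σ = (100) + (89) + (242) + (62) + (59) + (109) + (130) + (26) = 817
Area = |Σ|/2 = 408.5.

408.5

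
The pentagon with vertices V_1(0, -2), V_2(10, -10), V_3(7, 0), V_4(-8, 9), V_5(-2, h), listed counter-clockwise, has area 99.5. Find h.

The doubled signed area Σ (x_i y_{i+1} − x_{i+1} y_i) is linear in h.
With h=0 it equals 175; the coefficient of h is -8 (from the two edges through V_5).
So -8·h + 175 = 2·99.5 = 199 ⇒ h = -3.

-3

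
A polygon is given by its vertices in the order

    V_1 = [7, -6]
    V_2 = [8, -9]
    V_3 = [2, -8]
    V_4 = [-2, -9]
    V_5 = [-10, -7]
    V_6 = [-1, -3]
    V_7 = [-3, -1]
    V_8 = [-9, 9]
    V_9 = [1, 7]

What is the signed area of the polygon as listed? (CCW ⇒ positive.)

-159.5

V_1→V_2: (7)(-9) − (8)(-6) = -15
V_2→V_3: (8)(-8) − (2)(-9) = -46
V_3→V_4: (2)(-9) − (-2)(-8) = -34
V_4→V_5: (-2)(-7) − (-10)(-9) = -76
V_5→V_6: (-10)(-3) − (-1)(-7) = 23
V_6→V_7: (-1)(-1) − (-3)(-3) = -8
V_7→V_8: (-3)(9) − (-9)(-1) = -36
V_8→V_9: (-9)(7) − (1)(9) = -72
V_9→V_1: (1)(-6) − (7)(7) = -55
Σ = -319
Signed area = Σ/2 = -159.5 (negative ⇒ clockwise traversal).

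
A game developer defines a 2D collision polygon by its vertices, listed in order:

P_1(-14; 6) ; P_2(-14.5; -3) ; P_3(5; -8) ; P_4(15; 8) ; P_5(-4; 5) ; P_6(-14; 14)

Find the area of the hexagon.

Apply the shoelace (surveyor's) formula: 2A = Σ (x_i·y_{i+1} − x_{i+1}·y_i), indices taken mod 6.
P_1→P_2: (-14)(-3) − (-14.5)(6) = 129
P_2→P_3: (-14.5)(-8) − (5)(-3) = 131
P_3→P_4: (5)(8) − (15)(-8) = 160
P_4→P_5: (15)(5) − (-4)(8) = 107
P_5→P_6: (-4)(14) − (-14)(5) = 14
P_6→P_1: (-14)(6) − (-14)(14) = 112
Σ = 653
Area = |Σ|/2 = 326.5.

326.5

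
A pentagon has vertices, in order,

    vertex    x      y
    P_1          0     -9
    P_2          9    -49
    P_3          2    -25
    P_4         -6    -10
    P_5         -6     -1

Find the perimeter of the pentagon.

102

|P_1P_2| = √((9)² + (-40)²) = √1681 = 41
|P_2P_3| = √((-7)² + (24)²) = √625 = 25
|P_3P_4| = √((-8)² + (15)²) = √289 = 17
|P_4P_5| = √((0)² + (9)²) = √81 = 9
|P_5P_1| = √((6)² + (-8)²) = √100 = 10
Perimeter = 41 + 25 + 17 + 9 + 10 = 102.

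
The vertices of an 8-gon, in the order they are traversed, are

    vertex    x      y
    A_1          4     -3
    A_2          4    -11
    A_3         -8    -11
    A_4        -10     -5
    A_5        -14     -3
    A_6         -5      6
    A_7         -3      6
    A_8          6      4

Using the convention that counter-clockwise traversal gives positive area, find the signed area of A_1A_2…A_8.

-233.5

Apply the shoelace (surveyor's) formula: 2A = Σ (x_i·y_{i+1} − x_{i+1}·y_i), indices taken mod 8.
Σ = (-32) + (-132) + (-70) + (-40) + (-99) + (-12) + (-48) + (-34) = -467
Signed area = Σ/2 = -233.5 (negative ⇒ clockwise traversal).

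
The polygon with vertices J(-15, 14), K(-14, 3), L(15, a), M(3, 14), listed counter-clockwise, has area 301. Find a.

The doubled signed area Σ (x_i y_{i+1} − x_{i+1} y_i) is linear in a.
With a=0 it equals 568; the coefficient of a is -17 (from the two edges through L).
So -17·a + 568 = 2·301 = 602 ⇒ a = -2.

-2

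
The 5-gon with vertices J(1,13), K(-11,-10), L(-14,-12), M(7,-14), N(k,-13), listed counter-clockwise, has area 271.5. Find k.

8

The doubled signed area Σ (x_i y_{i+1} − x_{i+1} y_i) is linear in k.
With k=0 it equals 327; the coefficient of k is 27 (from the two edges through N).
So 27·k + 327 = 2·271.5 = 543 ⇒ k = 8.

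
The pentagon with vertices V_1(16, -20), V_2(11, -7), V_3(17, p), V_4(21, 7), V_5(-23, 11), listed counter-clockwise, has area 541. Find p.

The doubled signed area Σ (x_i y_{i+1} − x_{i+1} y_i) is linear in p.
With p=0 it equals 1022; the coefficient of p is -10 (from the two edges through V_3).
So -10·p + 1022 = 2·541 = 1082 ⇒ p = -6.

-6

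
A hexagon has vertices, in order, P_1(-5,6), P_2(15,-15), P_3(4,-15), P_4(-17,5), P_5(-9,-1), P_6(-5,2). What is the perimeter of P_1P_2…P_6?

|P_1P_2| = √((20)² + (-21)²) = √841 = 29
|P_2P_3| = √((-11)² + (0)²) = √121 = 11
|P_3P_4| = √((-21)² + (20)²) = √841 = 29
|P_4P_5| = √((8)² + (-6)²) = √100 = 10
|P_5P_6| = √((4)² + (3)²) = √25 = 5
|P_6P_1| = √((0)² + (4)²) = √16 = 4
Perimeter = 29 + 11 + 29 + 10 + 5 + 4 = 88.

88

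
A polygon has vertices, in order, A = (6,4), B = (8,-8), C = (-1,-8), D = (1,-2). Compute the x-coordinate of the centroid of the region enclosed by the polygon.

Apply the shoelace (surveyor's) formula. First the cross-terms c_i = x_i·y_{i+1} − x_{i+1}·y_i:
  -80, -72, 10, 16  ⇒  2A = -126, A = -63.
Then Σ (x_i + x_{i+1})·c_i = -1512, so x̄ = -1512 / (6·(-63)) = 4.

4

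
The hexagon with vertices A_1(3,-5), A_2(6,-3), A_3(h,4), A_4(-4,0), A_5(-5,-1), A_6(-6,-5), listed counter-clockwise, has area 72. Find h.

Write out the shoelace sum; only the two edges meeting at A_3 involve h:
2·Area = [(6·4 − h·(-3)) + (h·0 − (-4)·4)] + 89
       = 3·h + 129 = 144
⇒ h = 5.

5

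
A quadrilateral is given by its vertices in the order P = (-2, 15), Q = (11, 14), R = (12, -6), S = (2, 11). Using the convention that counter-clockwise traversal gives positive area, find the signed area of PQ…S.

-115.5

P→Q: (-2)(14) − (11)(15) = -193
Q→R: (11)(-6) − (12)(14) = -234
R→S: (12)(11) − (2)(-6) = 144
S→P: (2)(15) − (-2)(11) = 52
Σ = -231
Signed area = Σ/2 = -115.5 (negative ⇒ clockwise traversal).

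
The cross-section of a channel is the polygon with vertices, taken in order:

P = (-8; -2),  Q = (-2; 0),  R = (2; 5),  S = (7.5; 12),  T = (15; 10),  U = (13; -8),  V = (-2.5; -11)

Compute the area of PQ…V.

Apply the shoelace formula: 2A = Σ (x_i·y_{i+1} − x_{i+1}·y_i), indices taken mod 7.
Σ = (-4) + (-10) + (-13.5) + (-105) + (-250) + (-163) + (-83) = -628.5
Area = |Σ|/2 = 314.25.

314.25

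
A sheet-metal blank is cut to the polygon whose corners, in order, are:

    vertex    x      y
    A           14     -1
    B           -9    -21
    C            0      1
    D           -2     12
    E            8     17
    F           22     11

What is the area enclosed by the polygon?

451

Apply Gauss's area formula: 2A = Σ (x_i·y_{i+1} − x_{i+1}·y_i), indices taken mod 6.
Σ = (-303) + (-9) + (2) + (-130) + (-286) + (-176) = -902
Area = |Σ|/2 = 451.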